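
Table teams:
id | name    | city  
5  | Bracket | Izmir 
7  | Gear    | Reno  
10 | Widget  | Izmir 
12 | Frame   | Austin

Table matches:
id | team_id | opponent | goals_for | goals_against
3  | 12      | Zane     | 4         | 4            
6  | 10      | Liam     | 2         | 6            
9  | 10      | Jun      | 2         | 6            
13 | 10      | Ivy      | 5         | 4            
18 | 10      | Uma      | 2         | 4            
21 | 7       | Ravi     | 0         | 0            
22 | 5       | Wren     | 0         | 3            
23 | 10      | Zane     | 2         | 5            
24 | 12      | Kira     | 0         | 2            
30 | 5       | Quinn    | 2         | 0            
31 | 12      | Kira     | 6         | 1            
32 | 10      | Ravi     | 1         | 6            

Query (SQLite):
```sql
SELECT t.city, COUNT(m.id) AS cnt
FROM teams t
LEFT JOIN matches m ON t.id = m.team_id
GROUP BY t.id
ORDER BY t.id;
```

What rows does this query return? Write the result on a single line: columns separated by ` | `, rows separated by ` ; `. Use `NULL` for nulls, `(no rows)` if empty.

LEFT JOIN keeps every teams row; unmatched ones get NULL for matches columns.
Group by teams.id and compute COUNT(m.id). COUNT(col) of an all-NULL group is 0.
  5: ids {22, 30} → COUNT(m.id)=2
  7: ids {21} → COUNT(m.id)=1
  10: ids {6, 9, 13, 18, 23, 32} → COUNT(m.id)=6
  12: ids {3, 24, 31} → COUNT(m.id)=3

Izmir | 2 ; Reno | 1 ; Izmir | 6 ; Austin | 3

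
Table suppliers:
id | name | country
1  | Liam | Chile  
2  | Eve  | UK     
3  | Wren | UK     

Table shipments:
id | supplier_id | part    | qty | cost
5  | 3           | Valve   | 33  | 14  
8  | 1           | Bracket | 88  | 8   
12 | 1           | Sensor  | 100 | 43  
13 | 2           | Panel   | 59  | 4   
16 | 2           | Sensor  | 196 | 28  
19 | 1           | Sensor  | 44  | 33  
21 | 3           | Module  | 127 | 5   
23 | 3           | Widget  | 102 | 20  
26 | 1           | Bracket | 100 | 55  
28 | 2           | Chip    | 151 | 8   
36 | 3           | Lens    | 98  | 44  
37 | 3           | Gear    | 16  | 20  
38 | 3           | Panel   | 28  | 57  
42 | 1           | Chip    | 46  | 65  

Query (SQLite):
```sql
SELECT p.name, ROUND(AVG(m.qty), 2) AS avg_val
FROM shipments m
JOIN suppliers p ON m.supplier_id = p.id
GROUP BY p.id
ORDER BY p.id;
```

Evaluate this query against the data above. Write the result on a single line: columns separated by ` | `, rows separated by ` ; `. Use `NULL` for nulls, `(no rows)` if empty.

Liam | 75.6 ; Eve | 135.33 ; Wren | 67.33

Join each shipments row to its suppliers via supplier_id.
Group joined rows by suppliers.id; compute ROUND(AVG(m.qty), 2) per group.
  1: ids {8, 12, 19, 26, 42} → ROUND(AVG(m.qty), 2)=75.6
  2: ids {13, 16, 28} → ROUND(AVG(m.qty), 2)=135.33
  3: ids {5, 21, 23, 36, 37, 38} → ROUND(AVG(m.qty), 2)=67.33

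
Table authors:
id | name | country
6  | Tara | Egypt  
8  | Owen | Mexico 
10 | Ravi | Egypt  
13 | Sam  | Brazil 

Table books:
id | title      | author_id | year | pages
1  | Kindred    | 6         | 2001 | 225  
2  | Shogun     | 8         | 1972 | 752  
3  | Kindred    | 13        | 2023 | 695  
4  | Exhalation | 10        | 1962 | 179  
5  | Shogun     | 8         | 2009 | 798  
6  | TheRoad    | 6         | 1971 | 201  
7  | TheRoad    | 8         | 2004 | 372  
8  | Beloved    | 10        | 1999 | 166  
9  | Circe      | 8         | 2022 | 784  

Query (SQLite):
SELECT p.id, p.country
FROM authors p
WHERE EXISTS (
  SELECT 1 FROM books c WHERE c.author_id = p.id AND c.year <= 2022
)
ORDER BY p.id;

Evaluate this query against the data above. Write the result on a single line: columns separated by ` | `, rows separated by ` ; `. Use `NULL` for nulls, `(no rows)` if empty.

6 | Egypt ; 8 | Mexico ; 10 | Egypt

For each authors row, check whether any books with matching author_id has year <= 2022.
Keep rows where that is true.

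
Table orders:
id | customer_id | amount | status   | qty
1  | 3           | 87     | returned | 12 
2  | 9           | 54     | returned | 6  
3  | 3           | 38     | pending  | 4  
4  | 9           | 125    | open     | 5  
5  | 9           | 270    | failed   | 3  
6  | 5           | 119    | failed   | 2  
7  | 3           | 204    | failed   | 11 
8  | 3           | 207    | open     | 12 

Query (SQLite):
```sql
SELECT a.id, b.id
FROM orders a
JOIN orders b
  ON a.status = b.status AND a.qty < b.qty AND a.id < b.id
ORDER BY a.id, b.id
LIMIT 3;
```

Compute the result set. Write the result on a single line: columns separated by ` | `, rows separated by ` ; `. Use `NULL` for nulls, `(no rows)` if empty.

Pairs (a,b) with same status, a.qty < b.qty, a.id < b.id.
status groups: failed:{5,6,7} open:{4,8} pending:{3} returned:{1,2}
Ordered by (a.id, b.id); first 3.

4 | 8 ; 5 | 7 ; 6 | 7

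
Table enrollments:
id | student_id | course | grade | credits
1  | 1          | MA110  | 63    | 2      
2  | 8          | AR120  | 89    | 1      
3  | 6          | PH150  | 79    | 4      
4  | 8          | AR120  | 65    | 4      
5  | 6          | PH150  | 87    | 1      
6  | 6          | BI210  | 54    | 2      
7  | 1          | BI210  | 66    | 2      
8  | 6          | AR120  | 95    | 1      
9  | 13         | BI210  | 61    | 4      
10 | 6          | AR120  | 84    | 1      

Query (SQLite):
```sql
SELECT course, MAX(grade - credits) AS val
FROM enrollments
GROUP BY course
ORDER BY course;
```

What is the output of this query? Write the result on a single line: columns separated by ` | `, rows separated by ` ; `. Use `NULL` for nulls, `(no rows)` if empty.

For each row compute grade - credits.
Group by course; take MAX of the expression per group.
  AR120: ids {2, 4, 8, 10} → MAX(grade - credits)=94
  BI210: ids {6, 7, 9} → MAX(grade - credits)=64
  MA110: ids {1} → MAX(grade - credits)=61
  PH150: ids {3, 5} → MAX(grade - credits)=86

AR120 | 94 ; BI210 | 64 ; MA110 | 61 ; PH150 | 86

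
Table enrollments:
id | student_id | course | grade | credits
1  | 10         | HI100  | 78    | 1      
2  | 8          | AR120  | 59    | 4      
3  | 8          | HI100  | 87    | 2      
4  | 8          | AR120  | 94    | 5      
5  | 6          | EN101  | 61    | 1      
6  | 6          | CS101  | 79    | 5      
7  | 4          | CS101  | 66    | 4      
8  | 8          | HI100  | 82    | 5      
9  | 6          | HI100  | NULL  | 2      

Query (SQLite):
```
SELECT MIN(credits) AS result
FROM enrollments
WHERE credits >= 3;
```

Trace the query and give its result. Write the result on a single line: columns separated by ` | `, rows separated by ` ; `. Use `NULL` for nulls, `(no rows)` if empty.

4

Rows where credits >= 3 → credits values: [4, 5, 5, 4, 5].
MIN of non-NULL values = 4.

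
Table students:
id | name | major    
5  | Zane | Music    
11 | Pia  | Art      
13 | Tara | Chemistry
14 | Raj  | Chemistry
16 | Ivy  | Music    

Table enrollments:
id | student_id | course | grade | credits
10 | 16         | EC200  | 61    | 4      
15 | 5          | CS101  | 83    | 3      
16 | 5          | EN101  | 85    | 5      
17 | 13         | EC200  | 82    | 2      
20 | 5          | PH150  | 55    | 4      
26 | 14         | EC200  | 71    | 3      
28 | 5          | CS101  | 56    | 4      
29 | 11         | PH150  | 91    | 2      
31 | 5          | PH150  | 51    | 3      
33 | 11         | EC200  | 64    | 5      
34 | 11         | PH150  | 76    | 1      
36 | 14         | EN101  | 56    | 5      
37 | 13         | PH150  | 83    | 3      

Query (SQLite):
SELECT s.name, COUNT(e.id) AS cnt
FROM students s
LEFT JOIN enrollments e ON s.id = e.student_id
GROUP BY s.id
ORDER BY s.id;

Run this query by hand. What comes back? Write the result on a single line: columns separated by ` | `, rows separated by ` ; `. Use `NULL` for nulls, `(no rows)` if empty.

LEFT JOIN keeps every students row; unmatched ones get NULL for enrollments columns.
Group by students.id and compute COUNT(e.id). COUNT(col) of an all-NULL group is 0.
  5: ids {15, 16, 20, 28, 31} → COUNT(e.id)=5
  11: ids {29, 33, 34} → COUNT(e.id)=3
  13: ids {17, 37} → COUNT(e.id)=2
  14: ids {26, 36} → COUNT(e.id)=2
  16: ids {10} → COUNT(e.id)=1

Zane | 5 ; Pia | 3 ; Tara | 2 ; Raj | 2 ; Ivy | 1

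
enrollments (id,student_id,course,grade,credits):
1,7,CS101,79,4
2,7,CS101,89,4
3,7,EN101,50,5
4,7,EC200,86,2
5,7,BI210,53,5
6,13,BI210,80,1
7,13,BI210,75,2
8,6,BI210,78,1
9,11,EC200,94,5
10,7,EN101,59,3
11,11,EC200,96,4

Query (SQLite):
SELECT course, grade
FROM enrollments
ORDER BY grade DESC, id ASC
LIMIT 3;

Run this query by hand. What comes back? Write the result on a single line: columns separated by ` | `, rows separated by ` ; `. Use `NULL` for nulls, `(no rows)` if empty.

EC200 | 96 ; EC200 | 94 ; CS101 | 89

Sort by grade desc, tiebreak id asc: (96, id=11), (94, id=9), (89, id=2), (86, id=4), (80, id=6), (79, id=1) …. Take first 3.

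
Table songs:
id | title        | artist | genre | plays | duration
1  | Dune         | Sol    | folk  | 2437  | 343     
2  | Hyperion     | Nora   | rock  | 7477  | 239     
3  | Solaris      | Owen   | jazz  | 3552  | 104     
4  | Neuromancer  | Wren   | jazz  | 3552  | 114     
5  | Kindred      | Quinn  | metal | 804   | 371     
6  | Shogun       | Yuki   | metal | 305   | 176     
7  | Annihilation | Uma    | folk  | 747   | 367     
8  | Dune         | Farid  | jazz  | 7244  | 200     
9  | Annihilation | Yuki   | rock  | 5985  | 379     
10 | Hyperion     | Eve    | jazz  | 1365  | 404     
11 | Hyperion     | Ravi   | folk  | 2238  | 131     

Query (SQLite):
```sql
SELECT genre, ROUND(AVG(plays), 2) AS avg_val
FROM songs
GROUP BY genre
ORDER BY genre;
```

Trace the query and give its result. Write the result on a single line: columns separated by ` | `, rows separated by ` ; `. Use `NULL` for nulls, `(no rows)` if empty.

Partition songs by genre; compute ROUND(AVG(plays), 2) within each group.
  folk: ids {1, 7, 11} → ROUND(AVG(plays), 2)=1807.33
  jazz: ids {3, 4, 8, 10} → ROUND(AVG(plays), 2)=3928.25
  metal: ids {5, 6} → ROUND(AVG(plays), 2)=554.5
  rock: ids {2, 9} → ROUND(AVG(plays), 2)=6731

folk | 1807.33 ; jazz | 3928.25 ; metal | 554.5 ; rock | 6731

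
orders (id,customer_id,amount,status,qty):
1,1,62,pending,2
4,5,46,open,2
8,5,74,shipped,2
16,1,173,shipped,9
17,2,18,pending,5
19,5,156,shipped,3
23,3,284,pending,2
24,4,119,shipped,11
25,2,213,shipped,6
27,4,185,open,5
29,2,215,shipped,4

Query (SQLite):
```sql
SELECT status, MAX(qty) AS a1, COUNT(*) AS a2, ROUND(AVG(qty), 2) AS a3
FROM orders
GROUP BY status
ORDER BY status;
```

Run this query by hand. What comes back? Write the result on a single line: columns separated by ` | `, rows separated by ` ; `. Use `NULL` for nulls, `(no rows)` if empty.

Group orders by status.
Per group compute: MAX(qty), COUNT(*), ROUND(AVG(qty), 2).
  open: ids {4, 27} → MAX(qty)=5, COUNT(*)=2, ROUND(AVG(qty), 2)=3.5
  pending: ids {1, 17, 23} → MAX(qty)=5, COUNT(*)=3, ROUND(AVG(qty), 2)=3
  shipped: ids {8, 16, 19, 24, 25, 29} → MAX(qty)=11, COUNT(*)=6, ROUND(AVG(qty), 2)=5.83

open | 5 | 2 | 3.5 ; pending | 5 | 3 | 3 ; shipped | 11 | 6 | 5.83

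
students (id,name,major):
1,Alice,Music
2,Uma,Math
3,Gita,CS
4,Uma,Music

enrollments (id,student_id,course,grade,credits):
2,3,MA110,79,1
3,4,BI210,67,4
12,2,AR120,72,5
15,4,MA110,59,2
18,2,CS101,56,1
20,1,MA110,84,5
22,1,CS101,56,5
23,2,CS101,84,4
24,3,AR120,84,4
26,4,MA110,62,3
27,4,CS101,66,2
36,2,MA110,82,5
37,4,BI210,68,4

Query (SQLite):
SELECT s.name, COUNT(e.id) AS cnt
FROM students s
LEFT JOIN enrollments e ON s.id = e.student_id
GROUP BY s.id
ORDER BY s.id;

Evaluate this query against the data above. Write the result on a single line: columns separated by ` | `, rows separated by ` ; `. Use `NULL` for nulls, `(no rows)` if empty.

LEFT JOIN keeps every students row; unmatched ones get NULL for enrollments columns.
Group by students.id and compute COUNT(e.id). COUNT(col) of an all-NULL group is 0.
  1: ids {20, 22} → COUNT(e.id)=2
  2: ids {12, 18, 23, 36} → COUNT(e.id)=4
  3: ids {2, 24} → COUNT(e.id)=2
  4: ids {3, 15, 26, 27, 37} → COUNT(e.id)=5

Alice | 2 ; Uma | 4 ; Gita | 2 ; Uma | 5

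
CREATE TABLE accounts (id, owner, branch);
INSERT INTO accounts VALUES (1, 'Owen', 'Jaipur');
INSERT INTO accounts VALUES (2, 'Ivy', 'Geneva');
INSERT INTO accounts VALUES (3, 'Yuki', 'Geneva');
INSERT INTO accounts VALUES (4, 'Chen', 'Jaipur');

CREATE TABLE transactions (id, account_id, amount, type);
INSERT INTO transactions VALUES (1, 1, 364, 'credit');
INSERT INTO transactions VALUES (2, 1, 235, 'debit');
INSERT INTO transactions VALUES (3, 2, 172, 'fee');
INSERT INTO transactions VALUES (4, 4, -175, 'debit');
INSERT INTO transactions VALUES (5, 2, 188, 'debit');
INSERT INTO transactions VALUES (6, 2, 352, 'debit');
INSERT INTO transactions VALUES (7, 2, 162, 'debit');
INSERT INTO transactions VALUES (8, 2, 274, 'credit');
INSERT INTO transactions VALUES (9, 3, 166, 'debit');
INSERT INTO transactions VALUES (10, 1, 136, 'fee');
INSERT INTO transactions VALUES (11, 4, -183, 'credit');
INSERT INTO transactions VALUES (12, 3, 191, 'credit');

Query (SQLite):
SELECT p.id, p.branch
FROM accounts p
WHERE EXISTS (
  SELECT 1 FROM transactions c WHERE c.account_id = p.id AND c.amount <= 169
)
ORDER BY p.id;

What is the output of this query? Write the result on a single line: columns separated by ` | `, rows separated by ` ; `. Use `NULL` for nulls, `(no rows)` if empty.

1 | Jaipur ; 2 | Geneva ; 3 | Geneva ; 4 | Jaipur

For each accounts row, check whether any transactions with matching account_id has amount <= 169.
Keep rows where that is true.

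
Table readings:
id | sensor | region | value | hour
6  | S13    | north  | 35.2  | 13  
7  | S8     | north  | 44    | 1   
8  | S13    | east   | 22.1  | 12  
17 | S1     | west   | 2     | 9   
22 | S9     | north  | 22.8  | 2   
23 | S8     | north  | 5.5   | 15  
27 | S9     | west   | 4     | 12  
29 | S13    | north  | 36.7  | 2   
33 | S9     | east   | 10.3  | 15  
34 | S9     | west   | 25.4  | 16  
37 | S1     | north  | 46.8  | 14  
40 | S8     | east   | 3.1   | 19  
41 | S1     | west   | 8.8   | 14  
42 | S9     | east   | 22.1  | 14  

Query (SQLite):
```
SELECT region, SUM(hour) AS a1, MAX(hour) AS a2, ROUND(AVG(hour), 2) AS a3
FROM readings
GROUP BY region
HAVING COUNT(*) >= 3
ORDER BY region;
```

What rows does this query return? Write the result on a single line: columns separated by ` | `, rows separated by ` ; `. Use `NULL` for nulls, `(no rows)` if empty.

Group readings by region.
Per group compute: SUM(hour), MAX(hour), ROUND(AVG(hour), 2).
HAVING: drop groups with fewer than 3 rows.
  east: ids {8, 33, 40, 42} → SUM(hour)=60, MAX(hour)=19, ROUND(AVG(hour), 2)=15
  north: ids {6, 7, 22, 23, 29, 37} → SUM(hour)=47, MAX(hour)=15, ROUND(AVG(hour), 2)=7.83
  west: ids {17, 27, 34, 41} → SUM(hour)=51, MAX(hour)=16, ROUND(AVG(hour), 2)=12.75

east | 60 | 19 | 15 ; north | 47 | 15 | 7.83 ; west | 51 | 16 | 12.75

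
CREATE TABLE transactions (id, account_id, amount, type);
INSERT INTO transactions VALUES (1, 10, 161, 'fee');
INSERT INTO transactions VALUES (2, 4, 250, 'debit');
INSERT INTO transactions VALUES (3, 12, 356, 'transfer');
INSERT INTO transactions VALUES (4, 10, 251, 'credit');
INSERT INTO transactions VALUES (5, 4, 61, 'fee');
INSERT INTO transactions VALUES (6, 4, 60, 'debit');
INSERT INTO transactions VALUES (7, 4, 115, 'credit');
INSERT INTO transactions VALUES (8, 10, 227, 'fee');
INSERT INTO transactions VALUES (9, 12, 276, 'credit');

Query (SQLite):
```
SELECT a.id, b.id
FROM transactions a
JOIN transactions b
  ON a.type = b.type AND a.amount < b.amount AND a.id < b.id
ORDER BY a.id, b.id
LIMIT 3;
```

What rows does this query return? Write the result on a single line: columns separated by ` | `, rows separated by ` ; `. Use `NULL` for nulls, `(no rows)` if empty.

1 | 8 ; 4 | 9 ; 5 | 8

Pairs (a,b) with same type, a.amount < b.amount, a.id < b.id.
type groups: credit:{4,7,9} debit:{2,6} fee:{1,5,8} transfer:{3}
Ordered by (a.id, b.id); first 3.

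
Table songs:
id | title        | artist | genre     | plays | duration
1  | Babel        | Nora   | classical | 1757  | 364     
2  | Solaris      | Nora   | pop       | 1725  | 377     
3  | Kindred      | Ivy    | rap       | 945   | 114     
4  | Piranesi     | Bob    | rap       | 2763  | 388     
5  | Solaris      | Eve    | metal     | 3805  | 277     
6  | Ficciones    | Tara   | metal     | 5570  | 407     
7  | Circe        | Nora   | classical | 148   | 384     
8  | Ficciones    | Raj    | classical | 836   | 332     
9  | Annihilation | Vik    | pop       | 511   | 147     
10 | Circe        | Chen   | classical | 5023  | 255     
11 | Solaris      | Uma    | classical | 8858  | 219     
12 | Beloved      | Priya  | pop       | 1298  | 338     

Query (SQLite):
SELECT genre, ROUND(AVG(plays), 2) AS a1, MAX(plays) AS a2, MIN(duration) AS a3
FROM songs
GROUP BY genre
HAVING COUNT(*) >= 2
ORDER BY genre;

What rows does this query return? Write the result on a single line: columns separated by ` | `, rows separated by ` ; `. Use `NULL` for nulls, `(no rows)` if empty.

classical | 3324.4 | 8858 | 219 ; metal | 4687.5 | 5570 | 277 ; pop | 1178 | 1725 | 147 ; rap | 1854 | 2763 | 114

Group songs by genre.
Per group compute: ROUND(AVG(plays), 2), MAX(plays), MIN(duration).
HAVING: drop groups with fewer than 2 rows.
  classical: ids {1, 7, 8, 10, 11} → ROUND(AVG(plays), 2)=3324.4, MAX(plays)=8858, MIN(duration)=219
  metal: ids {5, 6} → ROUND(AVG(plays), 2)=4687.5, MAX(plays)=5570, MIN(duration)=277
  pop: ids {2, 9, 12} → ROUND(AVG(plays), 2)=1178, MAX(plays)=1725, MIN(duration)=147
  rap: ids {3, 4} → ROUND(AVG(plays), 2)=1854, MAX(plays)=2763, MIN(duration)=114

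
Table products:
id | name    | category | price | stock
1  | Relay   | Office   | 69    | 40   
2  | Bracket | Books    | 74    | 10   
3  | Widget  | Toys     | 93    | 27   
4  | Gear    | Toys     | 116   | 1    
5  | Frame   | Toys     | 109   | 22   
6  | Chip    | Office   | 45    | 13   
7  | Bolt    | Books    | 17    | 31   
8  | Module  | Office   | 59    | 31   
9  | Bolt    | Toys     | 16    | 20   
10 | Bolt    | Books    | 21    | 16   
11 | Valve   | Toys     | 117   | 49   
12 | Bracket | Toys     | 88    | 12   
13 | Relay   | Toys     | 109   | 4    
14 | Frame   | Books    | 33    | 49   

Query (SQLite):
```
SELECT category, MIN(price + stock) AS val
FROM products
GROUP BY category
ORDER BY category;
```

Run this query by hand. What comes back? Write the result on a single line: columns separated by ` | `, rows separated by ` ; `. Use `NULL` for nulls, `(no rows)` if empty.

Books | 37 ; Office | 58 ; Toys | 36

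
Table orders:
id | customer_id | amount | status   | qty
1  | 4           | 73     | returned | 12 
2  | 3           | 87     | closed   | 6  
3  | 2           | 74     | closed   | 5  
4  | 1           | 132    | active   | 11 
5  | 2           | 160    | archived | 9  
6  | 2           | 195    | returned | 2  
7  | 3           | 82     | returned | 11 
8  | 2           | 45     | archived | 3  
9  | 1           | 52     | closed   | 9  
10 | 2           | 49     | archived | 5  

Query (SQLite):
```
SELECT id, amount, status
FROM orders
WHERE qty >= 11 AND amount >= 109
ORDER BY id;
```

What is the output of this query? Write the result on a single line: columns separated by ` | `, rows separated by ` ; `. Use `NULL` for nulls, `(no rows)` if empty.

qty >= 11: ids {1, 4, 7}
amount >= 109: ids {4, 5, 6}
Combine with AND.

4 | 132 | active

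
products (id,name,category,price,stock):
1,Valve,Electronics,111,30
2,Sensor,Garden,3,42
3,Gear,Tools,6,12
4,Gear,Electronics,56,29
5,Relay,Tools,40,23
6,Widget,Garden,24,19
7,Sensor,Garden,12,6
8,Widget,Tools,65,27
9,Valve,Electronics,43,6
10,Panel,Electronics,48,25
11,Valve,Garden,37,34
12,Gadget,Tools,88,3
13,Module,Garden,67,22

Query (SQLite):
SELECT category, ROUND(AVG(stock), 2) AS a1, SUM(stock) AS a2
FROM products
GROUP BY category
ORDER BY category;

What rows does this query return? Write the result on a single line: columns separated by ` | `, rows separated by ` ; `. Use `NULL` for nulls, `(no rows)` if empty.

Group products by category.
Per group compute: ROUND(AVG(stock), 2), SUM(stock).
  Electronics: ids {1, 4, 9, 10} → ROUND(AVG(stock), 2)=22.5, SUM(stock)=90
  Garden: ids {2, 6, 7, 11, 13} → ROUND(AVG(stock), 2)=24.6, SUM(stock)=123
  Tools: ids {3, 5, 8, 12} → ROUND(AVG(stock), 2)=16.25, SUM(stock)=65

Electronics | 22.5 | 90 ; Garden | 24.6 | 123 ; Tools | 16.25 | 65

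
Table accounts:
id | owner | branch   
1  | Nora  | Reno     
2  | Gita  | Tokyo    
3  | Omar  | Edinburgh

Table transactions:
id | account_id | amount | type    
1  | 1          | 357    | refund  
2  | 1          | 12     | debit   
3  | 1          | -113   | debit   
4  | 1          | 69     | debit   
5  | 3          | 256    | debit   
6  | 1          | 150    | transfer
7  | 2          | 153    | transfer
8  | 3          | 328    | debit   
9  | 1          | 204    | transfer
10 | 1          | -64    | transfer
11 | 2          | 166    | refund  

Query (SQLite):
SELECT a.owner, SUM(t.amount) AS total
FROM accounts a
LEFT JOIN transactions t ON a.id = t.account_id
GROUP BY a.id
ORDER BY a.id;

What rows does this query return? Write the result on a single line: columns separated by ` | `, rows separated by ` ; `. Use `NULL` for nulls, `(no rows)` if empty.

Nora | 615 ; Gita | 319 ; Omar | 584

LEFT JOIN keeps every accounts row; unmatched ones get NULL for transactions columns.
Group by accounts.id and compute SUM(t.amount). SUM over an all-NULL group is NULL.
  1: ids {1, 2, 3, 4, 6, 9, 10} → SUM(t.amount)=615
  2: ids {7, 11} → SUM(t.amount)=319
  3: ids {5, 8} → SUM(t.amount)=584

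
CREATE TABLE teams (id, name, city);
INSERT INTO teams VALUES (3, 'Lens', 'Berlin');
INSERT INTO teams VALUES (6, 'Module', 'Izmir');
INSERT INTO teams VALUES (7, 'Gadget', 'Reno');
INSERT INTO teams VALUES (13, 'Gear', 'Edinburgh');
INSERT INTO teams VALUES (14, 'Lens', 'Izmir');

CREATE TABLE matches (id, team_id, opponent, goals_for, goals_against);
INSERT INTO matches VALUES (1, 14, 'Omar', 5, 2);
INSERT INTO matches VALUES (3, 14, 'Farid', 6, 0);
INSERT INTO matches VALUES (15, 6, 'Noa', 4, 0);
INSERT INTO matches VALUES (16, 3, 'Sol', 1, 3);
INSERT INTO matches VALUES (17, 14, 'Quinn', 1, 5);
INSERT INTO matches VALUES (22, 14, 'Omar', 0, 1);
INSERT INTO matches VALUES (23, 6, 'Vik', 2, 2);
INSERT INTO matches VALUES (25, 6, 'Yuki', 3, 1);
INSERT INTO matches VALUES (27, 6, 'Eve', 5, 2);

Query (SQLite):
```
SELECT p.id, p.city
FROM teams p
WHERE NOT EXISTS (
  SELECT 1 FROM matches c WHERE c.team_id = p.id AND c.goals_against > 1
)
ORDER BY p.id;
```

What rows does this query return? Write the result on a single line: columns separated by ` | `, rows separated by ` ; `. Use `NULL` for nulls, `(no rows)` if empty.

7 | Reno ; 13 | Edinburgh

For each teams row, check whether any matches with matching team_id has goals_against > 1.
Keep rows where that is false.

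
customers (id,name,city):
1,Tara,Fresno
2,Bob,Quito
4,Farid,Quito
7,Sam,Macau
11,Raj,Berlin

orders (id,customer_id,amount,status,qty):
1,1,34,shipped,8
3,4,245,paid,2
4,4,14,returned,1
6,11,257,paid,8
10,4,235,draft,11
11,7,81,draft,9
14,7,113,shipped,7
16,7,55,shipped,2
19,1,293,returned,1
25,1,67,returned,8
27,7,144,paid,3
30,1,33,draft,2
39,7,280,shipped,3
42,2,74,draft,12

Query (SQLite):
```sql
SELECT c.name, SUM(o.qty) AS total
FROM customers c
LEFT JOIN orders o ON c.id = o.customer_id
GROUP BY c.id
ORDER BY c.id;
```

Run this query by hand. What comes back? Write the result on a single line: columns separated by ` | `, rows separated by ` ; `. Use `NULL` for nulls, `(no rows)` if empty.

Tara | 19 ; Bob | 12 ; Farid | 14 ; Sam | 24 ; Raj | 8

LEFT JOIN keeps every customers row; unmatched ones get NULL for orders columns.
Group by customers.id and compute SUM(o.qty). SUM over an all-NULL group is NULL.
  1: ids {1, 19, 25, 30} → SUM(o.qty)=19
  2: ids {42} → SUM(o.qty)=12
  4: ids {3, 4, 10} → SUM(o.qty)=14
  7: ids {11, 14, 16, 27, 39} → SUM(o.qty)=24
  11: ids {6} → SUM(o.qty)=8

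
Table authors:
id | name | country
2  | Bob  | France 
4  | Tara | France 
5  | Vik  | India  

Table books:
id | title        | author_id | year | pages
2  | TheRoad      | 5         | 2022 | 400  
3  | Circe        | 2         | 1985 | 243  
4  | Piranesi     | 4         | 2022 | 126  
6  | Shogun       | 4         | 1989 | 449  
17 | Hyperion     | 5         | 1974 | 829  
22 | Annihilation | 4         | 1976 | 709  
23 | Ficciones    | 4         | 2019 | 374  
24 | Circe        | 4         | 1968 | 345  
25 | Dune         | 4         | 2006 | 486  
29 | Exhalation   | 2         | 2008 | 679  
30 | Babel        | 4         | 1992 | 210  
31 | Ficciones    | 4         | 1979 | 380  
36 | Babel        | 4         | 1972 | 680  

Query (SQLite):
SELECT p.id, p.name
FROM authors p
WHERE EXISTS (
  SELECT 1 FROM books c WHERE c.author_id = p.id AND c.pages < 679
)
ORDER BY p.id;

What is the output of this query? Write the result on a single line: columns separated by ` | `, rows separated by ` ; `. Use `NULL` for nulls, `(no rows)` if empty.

2 | Bob ; 4 | Tara ; 5 | Vik

For each authors row, check whether any books with matching author_id has pages < 679.
Keep rows where that is true.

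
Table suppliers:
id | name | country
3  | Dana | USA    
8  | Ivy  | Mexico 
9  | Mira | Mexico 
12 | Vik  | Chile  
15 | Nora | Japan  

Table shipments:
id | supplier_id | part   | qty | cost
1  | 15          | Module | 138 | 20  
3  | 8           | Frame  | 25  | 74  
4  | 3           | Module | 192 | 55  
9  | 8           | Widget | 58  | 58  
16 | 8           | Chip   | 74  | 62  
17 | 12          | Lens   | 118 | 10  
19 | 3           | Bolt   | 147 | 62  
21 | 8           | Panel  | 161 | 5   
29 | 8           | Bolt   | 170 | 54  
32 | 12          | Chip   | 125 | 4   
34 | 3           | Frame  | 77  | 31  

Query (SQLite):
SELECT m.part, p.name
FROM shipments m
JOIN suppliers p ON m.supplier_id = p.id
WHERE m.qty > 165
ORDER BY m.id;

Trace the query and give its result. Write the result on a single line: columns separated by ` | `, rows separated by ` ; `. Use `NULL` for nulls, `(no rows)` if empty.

Module | Dana ; Bolt | Ivy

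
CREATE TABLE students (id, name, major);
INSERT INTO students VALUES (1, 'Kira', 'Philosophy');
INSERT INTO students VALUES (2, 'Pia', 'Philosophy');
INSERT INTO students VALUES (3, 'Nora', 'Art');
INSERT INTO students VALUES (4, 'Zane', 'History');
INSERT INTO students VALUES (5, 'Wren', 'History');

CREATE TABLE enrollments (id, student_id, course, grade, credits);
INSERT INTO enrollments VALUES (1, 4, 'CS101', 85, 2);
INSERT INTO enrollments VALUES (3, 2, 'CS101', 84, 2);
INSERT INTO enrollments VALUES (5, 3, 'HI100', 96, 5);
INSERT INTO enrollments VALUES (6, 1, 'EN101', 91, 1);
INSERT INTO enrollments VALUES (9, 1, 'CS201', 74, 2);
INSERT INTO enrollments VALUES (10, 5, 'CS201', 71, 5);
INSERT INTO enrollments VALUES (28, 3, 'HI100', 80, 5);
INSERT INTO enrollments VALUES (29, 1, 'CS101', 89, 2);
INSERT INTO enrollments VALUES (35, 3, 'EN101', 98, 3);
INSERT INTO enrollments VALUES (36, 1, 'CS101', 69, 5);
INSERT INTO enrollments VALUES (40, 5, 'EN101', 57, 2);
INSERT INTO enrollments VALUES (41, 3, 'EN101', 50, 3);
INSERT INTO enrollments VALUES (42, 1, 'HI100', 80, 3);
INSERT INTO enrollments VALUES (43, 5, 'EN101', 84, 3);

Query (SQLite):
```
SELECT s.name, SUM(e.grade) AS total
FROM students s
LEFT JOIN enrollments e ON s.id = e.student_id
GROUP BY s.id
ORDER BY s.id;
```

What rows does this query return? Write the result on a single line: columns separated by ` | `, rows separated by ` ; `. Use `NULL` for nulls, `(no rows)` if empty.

Kira | 403 ; Pia | 84 ; Nora | 324 ; Zane | 85 ; Wren | 212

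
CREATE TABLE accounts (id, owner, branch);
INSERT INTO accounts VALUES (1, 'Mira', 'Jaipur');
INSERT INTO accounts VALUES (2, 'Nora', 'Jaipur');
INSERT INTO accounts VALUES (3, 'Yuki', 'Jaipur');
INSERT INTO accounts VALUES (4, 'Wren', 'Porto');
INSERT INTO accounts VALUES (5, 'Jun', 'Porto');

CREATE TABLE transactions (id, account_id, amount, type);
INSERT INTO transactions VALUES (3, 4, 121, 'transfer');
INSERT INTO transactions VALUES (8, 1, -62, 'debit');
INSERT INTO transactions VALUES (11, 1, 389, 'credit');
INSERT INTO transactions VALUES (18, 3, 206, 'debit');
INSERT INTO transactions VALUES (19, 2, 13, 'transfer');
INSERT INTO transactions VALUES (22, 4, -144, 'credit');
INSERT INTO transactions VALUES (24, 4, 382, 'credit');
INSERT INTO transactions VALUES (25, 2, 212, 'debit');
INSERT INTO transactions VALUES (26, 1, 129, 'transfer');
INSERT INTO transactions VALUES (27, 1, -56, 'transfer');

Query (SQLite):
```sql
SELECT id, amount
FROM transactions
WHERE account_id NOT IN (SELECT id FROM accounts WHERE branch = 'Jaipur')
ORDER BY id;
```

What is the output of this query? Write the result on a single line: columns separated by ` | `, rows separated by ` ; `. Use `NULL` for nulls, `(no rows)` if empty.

Inner query: accounts.id where branch = 'Jaipur'.
Outer: keep transactions rows whose account_id is not in that set.
Inner query → {1, 2, 3}

3 | 121 ; 22 | -144 ; 24 | 382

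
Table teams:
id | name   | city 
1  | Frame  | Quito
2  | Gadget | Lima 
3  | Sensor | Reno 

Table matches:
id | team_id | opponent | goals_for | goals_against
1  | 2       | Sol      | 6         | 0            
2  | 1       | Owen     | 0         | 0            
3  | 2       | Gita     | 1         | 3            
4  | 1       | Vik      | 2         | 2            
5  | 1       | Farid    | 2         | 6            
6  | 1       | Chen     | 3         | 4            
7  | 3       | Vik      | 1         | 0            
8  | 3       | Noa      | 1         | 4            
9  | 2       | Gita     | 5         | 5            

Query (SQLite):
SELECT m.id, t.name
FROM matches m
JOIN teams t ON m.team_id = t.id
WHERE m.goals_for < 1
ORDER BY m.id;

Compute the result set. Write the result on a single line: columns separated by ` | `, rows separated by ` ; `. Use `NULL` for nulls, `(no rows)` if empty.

2 | Frame

Each matches row matches the teams row where team_id = teams.id.
Then keep rows with m.goals_for < 1.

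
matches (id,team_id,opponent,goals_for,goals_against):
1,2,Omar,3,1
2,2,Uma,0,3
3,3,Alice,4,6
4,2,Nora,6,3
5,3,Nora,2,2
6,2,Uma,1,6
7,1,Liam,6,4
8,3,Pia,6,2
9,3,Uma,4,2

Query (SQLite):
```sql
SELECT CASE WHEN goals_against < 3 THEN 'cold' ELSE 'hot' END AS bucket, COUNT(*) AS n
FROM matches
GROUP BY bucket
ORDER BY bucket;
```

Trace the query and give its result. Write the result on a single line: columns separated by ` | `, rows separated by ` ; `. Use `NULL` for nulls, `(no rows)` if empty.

cold | 4 ; hot | 5

Bucket rows by goals_against < 3 → 'cold' else 'hot'; count each bucket.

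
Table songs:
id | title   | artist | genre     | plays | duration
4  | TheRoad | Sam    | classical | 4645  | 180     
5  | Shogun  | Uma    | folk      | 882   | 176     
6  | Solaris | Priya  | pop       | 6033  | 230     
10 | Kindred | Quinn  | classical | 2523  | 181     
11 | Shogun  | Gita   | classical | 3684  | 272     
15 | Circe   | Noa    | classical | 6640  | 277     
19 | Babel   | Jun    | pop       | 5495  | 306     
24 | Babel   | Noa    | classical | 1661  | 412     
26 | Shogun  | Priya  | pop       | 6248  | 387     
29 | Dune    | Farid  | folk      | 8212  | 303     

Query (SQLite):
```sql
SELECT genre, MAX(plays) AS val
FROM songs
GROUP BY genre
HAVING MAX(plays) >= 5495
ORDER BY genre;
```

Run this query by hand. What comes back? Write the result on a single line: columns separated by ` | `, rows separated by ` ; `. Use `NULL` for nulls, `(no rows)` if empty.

Partition songs by genre; compute MAX(plays) within each group.
HAVING: keep groups where MAX(plays) >= 5495.
  classical: ids {4, 10, 11, 15, 24} → MAX(plays)=6640
  folk: ids {5, 29} → MAX(plays)=8212
  pop: ids {6, 19, 26} → MAX(plays)=6248

classical | 6640 ; folk | 8212 ; pop | 6248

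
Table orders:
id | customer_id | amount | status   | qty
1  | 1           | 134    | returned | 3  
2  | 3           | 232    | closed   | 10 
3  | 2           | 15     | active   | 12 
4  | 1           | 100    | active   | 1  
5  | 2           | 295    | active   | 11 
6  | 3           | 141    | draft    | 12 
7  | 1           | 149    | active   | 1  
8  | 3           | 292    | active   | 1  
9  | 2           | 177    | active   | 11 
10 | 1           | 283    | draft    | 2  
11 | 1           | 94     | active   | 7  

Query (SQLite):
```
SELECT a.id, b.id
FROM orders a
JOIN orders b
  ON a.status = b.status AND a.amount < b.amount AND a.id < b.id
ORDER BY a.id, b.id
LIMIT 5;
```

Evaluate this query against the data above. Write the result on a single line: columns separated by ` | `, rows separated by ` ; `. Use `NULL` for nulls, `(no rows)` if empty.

3 | 4 ; 3 | 5 ; 3 | 7 ; 3 | 8 ; 3 | 9

Pairs (a,b) with same status, a.amount < b.amount, a.id < b.id.
status groups: active:{3,4,5,7,8,9,11} closed:{2} draft:{6,10} returned:{1}
Ordered by (a.id, b.id); first 5.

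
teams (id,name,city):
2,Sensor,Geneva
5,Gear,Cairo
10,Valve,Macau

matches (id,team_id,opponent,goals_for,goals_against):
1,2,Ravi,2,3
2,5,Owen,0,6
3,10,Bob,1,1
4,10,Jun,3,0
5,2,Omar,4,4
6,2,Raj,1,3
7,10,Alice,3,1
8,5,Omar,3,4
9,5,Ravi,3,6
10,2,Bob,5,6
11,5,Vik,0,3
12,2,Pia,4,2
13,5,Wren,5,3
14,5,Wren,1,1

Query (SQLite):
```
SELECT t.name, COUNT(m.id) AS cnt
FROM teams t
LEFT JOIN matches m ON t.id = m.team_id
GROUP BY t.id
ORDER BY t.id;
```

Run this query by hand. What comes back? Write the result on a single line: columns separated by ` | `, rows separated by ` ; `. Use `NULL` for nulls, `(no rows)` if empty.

Sensor | 5 ; Gear | 6 ; Valve | 3

LEFT JOIN keeps every teams row; unmatched ones get NULL for matches columns.
Group by teams.id and compute COUNT(m.id). COUNT(col) of an all-NULL group is 0.
  2: ids {1, 5, 6, 10, 12} → COUNT(m.id)=5
  5: ids {2, 8, 9, 11, 13, 14} → COUNT(m.id)=6
  10: ids {3, 4, 7} → COUNT(m.id)=3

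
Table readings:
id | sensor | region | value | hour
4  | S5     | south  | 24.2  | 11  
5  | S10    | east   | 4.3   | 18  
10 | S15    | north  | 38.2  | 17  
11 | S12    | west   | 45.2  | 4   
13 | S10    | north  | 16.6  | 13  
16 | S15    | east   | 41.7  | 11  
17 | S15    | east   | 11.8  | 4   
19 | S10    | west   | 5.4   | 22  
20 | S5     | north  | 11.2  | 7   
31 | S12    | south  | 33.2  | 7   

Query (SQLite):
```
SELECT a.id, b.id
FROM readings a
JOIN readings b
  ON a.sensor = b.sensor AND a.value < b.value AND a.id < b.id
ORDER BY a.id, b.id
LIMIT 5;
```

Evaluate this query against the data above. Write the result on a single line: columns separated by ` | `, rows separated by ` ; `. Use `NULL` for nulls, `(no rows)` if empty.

5 | 13 ; 5 | 19 ; 10 | 16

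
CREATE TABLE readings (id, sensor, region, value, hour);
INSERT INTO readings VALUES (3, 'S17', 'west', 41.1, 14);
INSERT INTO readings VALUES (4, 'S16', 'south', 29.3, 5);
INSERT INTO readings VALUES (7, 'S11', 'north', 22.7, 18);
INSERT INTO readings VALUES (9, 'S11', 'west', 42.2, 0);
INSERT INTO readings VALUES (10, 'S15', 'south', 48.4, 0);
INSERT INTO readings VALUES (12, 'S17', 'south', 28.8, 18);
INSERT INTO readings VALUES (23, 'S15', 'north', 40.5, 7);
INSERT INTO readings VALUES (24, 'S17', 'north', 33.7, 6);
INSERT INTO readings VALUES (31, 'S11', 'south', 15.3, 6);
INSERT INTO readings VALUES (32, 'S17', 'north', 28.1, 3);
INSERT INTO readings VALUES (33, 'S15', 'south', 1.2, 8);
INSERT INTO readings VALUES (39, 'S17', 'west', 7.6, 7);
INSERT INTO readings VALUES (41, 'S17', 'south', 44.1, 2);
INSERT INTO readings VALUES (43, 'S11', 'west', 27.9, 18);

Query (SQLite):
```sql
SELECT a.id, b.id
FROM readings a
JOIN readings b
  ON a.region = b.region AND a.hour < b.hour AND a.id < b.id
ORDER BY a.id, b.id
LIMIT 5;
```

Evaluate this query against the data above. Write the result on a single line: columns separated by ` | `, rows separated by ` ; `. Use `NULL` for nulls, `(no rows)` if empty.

3 | 43 ; 4 | 12 ; 4 | 31 ; 4 | 33 ; 9 | 39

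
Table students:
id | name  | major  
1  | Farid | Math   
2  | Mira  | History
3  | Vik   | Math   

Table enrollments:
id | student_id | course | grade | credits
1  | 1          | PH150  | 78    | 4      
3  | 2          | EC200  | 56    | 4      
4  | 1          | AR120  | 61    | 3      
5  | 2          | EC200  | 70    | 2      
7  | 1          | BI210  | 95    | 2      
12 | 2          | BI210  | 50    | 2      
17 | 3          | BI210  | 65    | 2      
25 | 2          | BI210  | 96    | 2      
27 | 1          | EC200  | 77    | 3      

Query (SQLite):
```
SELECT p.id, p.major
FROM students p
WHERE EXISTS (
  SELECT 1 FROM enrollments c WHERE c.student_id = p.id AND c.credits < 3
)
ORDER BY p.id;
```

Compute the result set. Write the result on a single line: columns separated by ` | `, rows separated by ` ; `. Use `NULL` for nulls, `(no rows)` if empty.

1 | Math ; 2 | History ; 3 | Math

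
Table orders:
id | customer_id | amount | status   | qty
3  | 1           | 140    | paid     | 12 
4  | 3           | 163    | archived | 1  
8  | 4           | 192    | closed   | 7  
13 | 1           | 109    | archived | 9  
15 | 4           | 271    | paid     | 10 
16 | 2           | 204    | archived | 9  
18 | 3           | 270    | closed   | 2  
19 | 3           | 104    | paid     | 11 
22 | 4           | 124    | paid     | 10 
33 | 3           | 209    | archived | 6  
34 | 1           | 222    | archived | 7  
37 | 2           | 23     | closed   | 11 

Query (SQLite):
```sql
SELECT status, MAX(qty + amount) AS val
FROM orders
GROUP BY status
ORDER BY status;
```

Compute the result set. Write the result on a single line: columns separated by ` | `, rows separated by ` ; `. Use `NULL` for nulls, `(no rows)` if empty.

For each row compute qty + amount.
Group by status; take MAX of the expression per group.
  archived: ids {4, 13, 16, 33, 34} → MAX(qty + amount)=229
  closed: ids {8, 18, 37} → MAX(qty + amount)=272
  paid: ids {3, 15, 19, 22} → MAX(qty + amount)=281

archived | 229 ; closed | 272 ; paid | 281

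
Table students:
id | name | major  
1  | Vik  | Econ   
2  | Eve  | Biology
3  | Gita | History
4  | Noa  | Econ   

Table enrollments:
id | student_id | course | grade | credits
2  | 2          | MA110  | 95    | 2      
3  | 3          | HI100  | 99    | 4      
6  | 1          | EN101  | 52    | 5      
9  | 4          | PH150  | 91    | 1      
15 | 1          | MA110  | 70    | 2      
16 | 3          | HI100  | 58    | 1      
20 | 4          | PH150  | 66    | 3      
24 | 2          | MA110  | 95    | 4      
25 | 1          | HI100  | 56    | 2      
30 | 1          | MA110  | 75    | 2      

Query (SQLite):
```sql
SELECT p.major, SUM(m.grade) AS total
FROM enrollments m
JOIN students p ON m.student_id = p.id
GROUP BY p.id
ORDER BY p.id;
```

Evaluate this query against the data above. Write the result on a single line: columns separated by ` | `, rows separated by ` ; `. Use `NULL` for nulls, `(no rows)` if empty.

Join each enrollments row to its students via student_id.
Group joined rows by students.id; compute SUM(m.grade) per group.
  1: ids {6, 15, 25, 30} → SUM(m.grade)=253
  2: ids {2, 24} → SUM(m.grade)=190
  3: ids {3, 16} → SUM(m.grade)=157
  4: ids {9, 20} → SUM(m.grade)=157

Econ | 253 ; Biology | 190 ; History | 157 ; Econ | 157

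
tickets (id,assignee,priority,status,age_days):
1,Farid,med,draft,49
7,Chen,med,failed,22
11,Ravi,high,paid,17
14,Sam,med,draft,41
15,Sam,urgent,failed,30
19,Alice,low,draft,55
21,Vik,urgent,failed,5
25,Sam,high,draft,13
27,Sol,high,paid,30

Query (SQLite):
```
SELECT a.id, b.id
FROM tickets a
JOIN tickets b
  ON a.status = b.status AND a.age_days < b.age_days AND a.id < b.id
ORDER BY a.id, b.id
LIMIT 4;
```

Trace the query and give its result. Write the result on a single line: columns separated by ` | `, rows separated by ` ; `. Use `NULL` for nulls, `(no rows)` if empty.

Pairs (a,b) with same status, a.age_days < b.age_days, a.id < b.id.
status groups: draft:{1,14,19,25} failed:{7,15,21} paid:{11,27}
Ordered by (a.id, b.id); first 4.

1 | 19 ; 7 | 15 ; 11 | 27 ; 14 | 19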